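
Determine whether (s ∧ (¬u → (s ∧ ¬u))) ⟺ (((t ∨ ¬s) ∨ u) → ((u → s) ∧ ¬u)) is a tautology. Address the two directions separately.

Both directions fail.

(⇒) This fails. Under t = F, u = T, s = T, the left side is true but the right side is false.

(⇐) This fails. Under t = F, u = F, s = F, the left side is false but the right side is true.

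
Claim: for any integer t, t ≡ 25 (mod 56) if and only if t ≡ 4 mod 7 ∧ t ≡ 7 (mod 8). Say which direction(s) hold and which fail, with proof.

Neither direction holds.

(⟹) This fails: t = 25 gives 25 ≡ 25 (mod 56) but 25 ≡ 1 (mod 8), so the conjunction on the right does not hold.

(⟸) This fails: t = 39 satisfies both congruences on the right (39 ≡ 4 mod 7 and 39 ≡ 7 mod 8) yet 39 ≡ 39 (mod 56), not 25.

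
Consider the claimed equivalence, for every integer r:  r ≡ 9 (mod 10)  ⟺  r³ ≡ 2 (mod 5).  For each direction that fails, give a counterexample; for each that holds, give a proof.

(⇒) This fails: take r = 9. Then 9 ≡ 9 (mod 10), but 9³ = 729 ≡ 4 (mod 5), not 2.

(⇐) This fails: take r = 3. Then 3³ = 27 ≡ 2 (mod 5), yet 3 ≡ 3 (mod 10), not 9.

Neither direction holds.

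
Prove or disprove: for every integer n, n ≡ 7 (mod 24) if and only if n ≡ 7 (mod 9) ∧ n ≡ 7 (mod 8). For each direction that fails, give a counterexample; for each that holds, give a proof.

Forward direction. This fails: n = 31 gives 31 ≡ 7 (mod 24) but 31 ≡ 4 (mod 9), so the conjunction on the right does not hold.

Converse. If n ≡ 7 (mod 9) and n ≡ 7 (mod 8), then by the Chinese remainder theorem n ≡ 7 (mod 72). Since 7 ≡ 7 (mod 24) and 24 ∣ 72, we get n ≡ 7 (mod 24).

The forward direction fails; the converse holds.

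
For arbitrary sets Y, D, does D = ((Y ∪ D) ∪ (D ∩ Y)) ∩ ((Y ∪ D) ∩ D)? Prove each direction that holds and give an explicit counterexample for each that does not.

Both inclusions hold; the sets are equal.

(⟹) Let x ∈ D. Then either x ∈ D and x ∉ Y; or x ∈ Y ∩ D. In each case x ∈ ((Y ∪ D) ∪ (D ∩ Y)) ∩ ((Y ∪ D) ∩ D), so D ⊆ ((Y ∪ D) ∪ (D ∩ Y)) ∩ ((Y ∪ D) ∩ D).

(⟸) Let x ∈ ((Y ∪ D) ∪ (D ∩ Y)) ∩ ((Y ∪ D) ∩ D). Then either x ∈ D and x ∉ Y; or x ∈ Y ∩ D. In each case x ∈ D, so ((Y ∪ D) ∪ (D ∩ Y)) ∩ ((Y ∪ D) ∩ D) ⊆ D.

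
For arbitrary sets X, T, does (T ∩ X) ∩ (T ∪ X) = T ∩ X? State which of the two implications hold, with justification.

Both inclusions hold.

Forward inclusion. Let x ∈ (T ∩ X) ∩ (T ∪ X). Then x ∈ X ∩ T, from which x ∈ T ∩ X.

Reverse inclusion. Let x ∈ T ∩ X. Then x ∈ X ∩ T, from which x ∈ (T ∩ X) ∩ (T ∪ X).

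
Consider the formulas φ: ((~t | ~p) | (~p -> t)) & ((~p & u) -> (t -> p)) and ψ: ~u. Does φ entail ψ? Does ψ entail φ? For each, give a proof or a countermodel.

(⇒) This fails. Under u = T, t = F, p = F, the left side is true but the right side is false.

(⇐) Assume the antecedent. If u is true, the antecedent cannot hold. If u is false, the consequent reduces to true regardless of the other variables. Either way the consequent holds.

Not equivalent: only (⇐) holds.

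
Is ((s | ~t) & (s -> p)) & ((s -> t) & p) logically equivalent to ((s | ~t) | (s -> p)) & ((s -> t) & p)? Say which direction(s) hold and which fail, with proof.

The forward direction holds; the converse fails.

(⟸) This fails. Under t = T, s = F, p = T, the left side is false but the right side is true.

(⟹) Assume the antecedent. If t is true, the antecedent forces (t = T, s = T, p = T), and the consequent holds there. If t is false, the antecedent forces (t = F, s = F, p = T), and the consequent holds there. Either way the consequent holds.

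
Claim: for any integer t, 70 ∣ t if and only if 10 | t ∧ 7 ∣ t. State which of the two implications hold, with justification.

[⇒] If 70 ∣ t, write t = 70q. Since 70 = 7·10, t = 10·(7q), so 10 ∣ t; and since 70 = 10·7, t = 7·(10q), so 7 ∣ t.

[⇐] Suppose 10 ∣ t and 7 ∣ t. Any common multiple of 10 and 7 is a multiple of their lcm; here gcd(10, 7) = 1, so lcm(10, 7) = 10·7 = 70, so 70 ∣ t.

Both implications hold.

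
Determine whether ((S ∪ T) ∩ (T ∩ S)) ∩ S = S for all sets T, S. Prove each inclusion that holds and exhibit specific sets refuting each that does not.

Only the forward inclusion holds.

Forward inclusion. Let x ∈ ((S ∪ T) ∩ (T ∩ S)) ∩ S. Then x ∈ T ∩ S, from which x ∈ S.

Reverse inclusion. This inclusion fails. Take T = ∅, S = {1}; then 1 ∈ S but 1 ∉ ((S ∪ T) ∩ (T ∩ S)) ∩ S.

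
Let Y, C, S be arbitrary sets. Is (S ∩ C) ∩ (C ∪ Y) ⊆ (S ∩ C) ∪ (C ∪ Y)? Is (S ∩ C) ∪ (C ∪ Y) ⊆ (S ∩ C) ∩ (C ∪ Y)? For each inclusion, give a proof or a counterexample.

The sets are not equal: only the forward inclusion holds.

Forward inclusion. Let x ∈ (S ∩ C) ∩ (C ∪ Y). Then either x ∈ C ∩ S and x ∉ Y; or x ∈ Y ∩ C ∩ S. In each case x ∈ (S ∩ C) ∪ (C ∪ Y), so (S ∩ C) ∩ (C ∪ Y) ⊆ (S ∩ C) ∪ (C ∪ Y).

Reverse inclusion. This inclusion fails. Take Y = {1}, C = ∅, S = ∅; then 1 ∈ (S ∩ C) ∪ (C ∪ Y) but 1 ∉ (S ∩ C) ∩ (C ∪ Y).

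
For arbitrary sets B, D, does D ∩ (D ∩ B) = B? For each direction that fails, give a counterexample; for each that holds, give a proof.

(⊆) Let x ∈ D ∩ (D ∩ B). Then x ∈ B ∩ D, from which x ∈ B.

(⊇) This inclusion fails. Take B = {1}, D = ∅; then 1 ∈ B but 1 ∉ D ∩ (D ∩ B).

(⊆) holds; (⊇) fails.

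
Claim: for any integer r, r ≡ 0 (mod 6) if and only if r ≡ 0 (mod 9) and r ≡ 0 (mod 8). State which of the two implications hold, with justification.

Forward direction. This fails: r = 66 gives 66 ≡ 0 (mod 6) but 66 ≡ 3 (mod 9), so the conjunction on the right does not hold.

Converse. If r ≡ 0 (mod 9) and r ≡ 0 (mod 8), then by the Chinese remainder theorem r ≡ 0 (mod 72). Since 0 ≡ 0 (mod 6) and 6 ∣ 72, we get r ≡ 0 (mod 6).

Only the converse holds.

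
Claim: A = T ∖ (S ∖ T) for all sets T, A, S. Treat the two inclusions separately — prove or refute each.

Both inclusions fail.

(⟹) This inclusion fails. Take T = ∅, A = {1}, S = ∅; then 1 ∈ A but 1 ∉ T ∖ (S ∖ T).

(⟸) This inclusion fails. Take T = {1}, A = ∅, S = ∅; then 1 ∈ T ∖ (S ∖ T) but 1 ∉ A.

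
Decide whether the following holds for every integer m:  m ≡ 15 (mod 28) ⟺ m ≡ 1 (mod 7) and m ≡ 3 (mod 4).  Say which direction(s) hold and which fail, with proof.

Both directions hold; the statement is true.

(⟹) Suppose m ≡ 15 (mod 28); write m = 28j + 15. Since 7 ∣ 28, reducing mod 7 gives m ≡ 15 ≡ 1 (mod 7); since 4 ∣ 28, reducing mod 4 gives m ≡ 15 ≡ 3 (mod 4).

(⟸) Conversely, if m ≡ 1 (mod 7) and m ≡ 3 (mod 4), then by the Chinese remainder theorem m ≡ 15 (mod 28). This is exactly m ≡ 15 (mod 28).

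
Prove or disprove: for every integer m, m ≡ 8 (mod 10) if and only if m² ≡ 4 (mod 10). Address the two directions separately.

The forward direction holds; the converse fails.

(←) This fails: take m = 2. Then 2² = 4 ≡ 4 (mod 10), yet 2 ≡ 2 (mod 10), not 8.

(→) Suppose m ≡ 8 (mod 10). Write m = 10j + 8. Then (10j + 8)² = 100j² + 160j + 64 = 10(10j² + 16j + 6) + 4, so m² ≡ 4 (mod 10).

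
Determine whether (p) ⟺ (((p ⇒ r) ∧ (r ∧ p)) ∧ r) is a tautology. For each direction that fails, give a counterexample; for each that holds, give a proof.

The forward direction fails; the converse holds.

(→) This fails. Under r = F, p = T, the left side is true but the right side is false.

(←) Assume the antecedent. If r is true, the antecedent forces (r = T, p = T), and p holds there. If r is false, the antecedent cannot hold. Either way p holds.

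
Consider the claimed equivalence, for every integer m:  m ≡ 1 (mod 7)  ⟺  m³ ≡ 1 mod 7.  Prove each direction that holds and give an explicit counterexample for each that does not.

The forward direction holds; the converse fails.

(⟹) Suppose m ≡ 1 (mod 7). Write m = 7j + 1. Then (7j + 1)³ = 343j³ + 147j² + 21j + 1 = 7(49j³ + 21j² + 3j) + 1, so m³ ≡ 1 (mod 7).

(⟸) This fails: take m = 2. Then 2³ = 8 ≡ 1 (mod 7), yet 2 ≡ 2 (mod 7), not 1.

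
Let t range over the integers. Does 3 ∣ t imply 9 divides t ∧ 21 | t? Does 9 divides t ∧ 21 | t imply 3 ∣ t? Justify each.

(⇒) fails; (⇐) holds.

(⟸) Suppose 9 ∣ t and 21 ∣ t. Any common multiple of 9 and 21 is a multiple of their lcm; here lcm(9, 21) = 9·21/gcd(9, 21) = 189/3 = 63, so 63 ∣ t. Since 3 ∣ 63, it follows that 3 ∣ t.

(⟹) This fails: take t = 3. Certainly 3 ∣ 3, but 9 ∤ 3.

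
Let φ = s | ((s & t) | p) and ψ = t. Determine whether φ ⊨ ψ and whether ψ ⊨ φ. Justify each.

Forward direction. This fails. Under p = T, s = F, t = F, the left side is true but the right side is false.

Converse. This fails. Under p = F, s = F, t = T, the left side is false but the right side is true.

(⇒) fails and (⇐) fails.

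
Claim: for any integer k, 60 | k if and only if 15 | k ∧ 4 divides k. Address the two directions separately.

The biconditional holds.

(⇐) Suppose 15 ∣ k and 4 ∣ k. Any common multiple of 15 and 4 is a multiple of their lcm; here gcd(15, 4) = 1, so lcm(15, 4) = 15·4 = 60, so 60 ∣ k.

(⇒) If 60 ∣ k, write k = 60q. Since 60 = 4·15, k = 15·(4q), so 15 ∣ k; and since 60 = 15·4, k = 4·(15q), so 4 ∣ k.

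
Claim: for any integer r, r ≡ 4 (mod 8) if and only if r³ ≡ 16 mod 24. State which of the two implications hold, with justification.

Both directions fail.

[⇒] This fails: take r = 12. Then 12 ≡ 4 (mod 8), but 12³ = 1728 ≡ 0 (mod 24), not 16.

[⇐] This fails: take r = 10. Then 10³ = 1000 ≡ 16 (mod 24), yet 10 ≡ 2 (mod 8), not 4.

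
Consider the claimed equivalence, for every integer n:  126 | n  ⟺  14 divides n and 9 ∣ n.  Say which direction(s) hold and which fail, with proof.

[⇒] If 126 ∣ n, write n = 126q. Since 126 = 9·14, n = 14·(9q), so 14 ∣ n; and since 126 = 14·9, n = 9·(14q), so 9 ∣ n.

[⇐] Suppose 14 ∣ n and 9 ∣ n. Any common multiple of 14 and 9 is a multiple of their lcm; here gcd(14, 9) = 1, so lcm(14, 9) = 14·9 = 126, so 126 ∣ n.

Both directions hold.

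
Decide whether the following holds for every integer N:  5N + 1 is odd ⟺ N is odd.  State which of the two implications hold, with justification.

Both directions fail.

Forward direction. This fails: N = 2 gives 5N + 1 = 11, which is odd, but 2 is even, not odd.

Converse. This also fails: N = 1 is odd, but 5N + 1 = 6 is even, not odd.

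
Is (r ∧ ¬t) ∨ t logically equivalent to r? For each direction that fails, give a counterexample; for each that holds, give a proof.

(⇒) fails; (⇐) holds.

(←) Assume the antecedent. If r is true, (r ∧ ¬t) ∨ t reduces to true regardless of the other variables. If r is false, the antecedent cannot hold. Either way (r ∧ ¬t) ∨ t holds.

(→) This fails. Under r = F, t = T, the left side is true but the right side is false.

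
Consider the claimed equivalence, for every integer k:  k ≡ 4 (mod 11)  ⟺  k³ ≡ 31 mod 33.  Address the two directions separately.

Only the reverse direction holds.

[⇒] This fails: take k = 15. Then 15 ≡ 4 (mod 11), but 15³ = 3375 ≡ 9 (mod 33), not 31.

[⇐] Conversely, the residues r modulo 33 with r³ ≡ 31 (mod 33) are exactly {4}, and each is ≡ 4 (mod 11).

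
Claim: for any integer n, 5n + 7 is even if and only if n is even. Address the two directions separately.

[⇒] This fails: n = 1 gives 5n + 7 = 12, which is even, but 1 is odd, not even.

[⇐] This also fails: n = 0 is even, but 5n + 7 = 7 is odd, not even.

(⇒) fails and (⇐) fails.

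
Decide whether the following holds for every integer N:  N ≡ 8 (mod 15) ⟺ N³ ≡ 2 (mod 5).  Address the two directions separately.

(⇒) holds; (⇐) fails.

[⇒] Suppose N ≡ 8 (mod 15). Then N³ ≡ 8³ = 512 (mod 15), and since 5 ∣ 15, also N³ ≡ 2 (mod 5).

[⇐] This fails: take N = 3. Then 3³ = 27 ≡ 2 (mod 5), yet 3 ≡ 3 (mod 15), not 8.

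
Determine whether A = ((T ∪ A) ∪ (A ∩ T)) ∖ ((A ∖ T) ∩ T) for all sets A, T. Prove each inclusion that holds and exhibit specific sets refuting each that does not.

(⟹) Let x ∈ A. Then either x ∈ A and x ∉ T; or x ∈ A ∩ T. In each case x ∈ ((T ∪ A) ∪ (A ∩ T)) ∖ ((A ∖ T) ∩ T), so A ⊆ ((T ∪ A) ∪ (A ∩ T)) ∖ ((A ∖ T) ∩ T).

(⟸) This inclusion fails. Take A = ∅, T = {1}; then 1 ∈ ((T ∪ A) ∪ (A ∩ T)) ∖ ((A ∖ T) ∩ T) but 1 ∉ A.

(⊆) holds; (⊇) fails.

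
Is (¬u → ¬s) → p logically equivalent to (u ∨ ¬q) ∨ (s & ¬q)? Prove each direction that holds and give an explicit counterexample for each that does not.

Both directions fail.

(⟹) This fails. Under u = F, p = T, s = F, q = T, the left side is true but the right side is false.

(⟸) This fails. Under u = F, p = F, s = F, q = F, the left side is false but the right side is true.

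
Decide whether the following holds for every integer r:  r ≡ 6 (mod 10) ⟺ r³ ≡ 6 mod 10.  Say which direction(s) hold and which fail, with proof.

(←) Suppose r³ ≡ 6 (mod 10). The only residue r in {0, …, 9} with r³ ≡ 6 (mod 10) is r = 6, so r ≡ 6 (mod 10).

(→) Suppose r ≡ 6 (mod 10). Write r = 10j + 6. Then (10j + 6)³ = 1000j³ + 1800j² + 1080j + 216 = 10(100j³ + 180j² + 108j + 21) + 6, so r³ ≡ 6 (mod 10).

The biconditional holds.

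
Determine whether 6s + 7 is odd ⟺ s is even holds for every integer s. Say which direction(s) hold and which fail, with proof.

(⇐) Suppose s is even. Since 6 is even, 6s is even for every s, so 6s + 7 has the same parity as 7, which is odd. Hence 6s + 7 is odd.

(⇒) This fails: take s = 3. Then 6s + 7 = 25, which is odd, yet s = 3 is odd, not even.

The forward direction fails; the converse holds.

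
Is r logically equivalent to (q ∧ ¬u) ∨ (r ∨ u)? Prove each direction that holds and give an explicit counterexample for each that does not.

(→) Assume the antecedent. If q is true, (q ∧ ¬u) ∨ (r ∨ u) reduces to true regardless of the other variables. If q is false, the antecedent forces (q = F, r = T, u = F) or (q = F, r = T, u = T), and (q ∧ ¬u) ∨ (r ∨ u) holds there. Either way (q ∧ ¬u) ∨ (r ∨ u) holds.

(←) This fails. Under q = T, r = F, u = F, the left side is false but the right side is true.

Only the forward implication holds.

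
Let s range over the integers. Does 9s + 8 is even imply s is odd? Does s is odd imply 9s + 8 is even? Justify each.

(⟹) This fails: s = 4 gives 9s + 8 = 44, which is even, but 4 is even, not odd.

(⟸) This also fails: s = 1 is odd, but 9s + 8 = 17 is odd, not even.

Both directions fail.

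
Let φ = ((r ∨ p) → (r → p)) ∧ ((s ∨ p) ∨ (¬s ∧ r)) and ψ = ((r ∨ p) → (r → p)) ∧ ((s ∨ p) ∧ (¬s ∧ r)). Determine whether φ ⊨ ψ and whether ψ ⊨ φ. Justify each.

(⇐) Assume the antecedent. If p is true, the consequent reduces to true regardless of the other variables. If p is false, the antecedent cannot hold. Either way the consequent holds.

(⇒) This fails. Under p = T, s = F, r = F, the left side is true but the right side is false.

Only the converse holds.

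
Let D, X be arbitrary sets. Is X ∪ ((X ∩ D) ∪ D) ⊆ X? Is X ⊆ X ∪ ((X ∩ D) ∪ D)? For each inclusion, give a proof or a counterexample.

(⊇) Let x ∈ X. Then either x ∈ X and x ∉ D; or x ∈ D ∩ X. In each case x ∈ X ∪ ((X ∩ D) ∪ D), so X ⊆ X ∪ ((X ∩ D) ∪ D).

(⊆) This inclusion fails. Take D = {1}, X = ∅; then 1 ∈ X ∪ ((X ∩ D) ∪ D) but 1 ∉ X.

(⊆) fails; (⊇) holds.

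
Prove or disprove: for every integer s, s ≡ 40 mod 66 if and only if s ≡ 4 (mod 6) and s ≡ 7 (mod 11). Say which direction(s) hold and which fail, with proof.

Both implications hold.

Forward direction. Suppose s ≡ 40 (mod 66); write s = 66j + 40. Since 6 ∣ 66, reducing mod 6 gives s ≡ 40 ≡ 4 (mod 6); since 11 ∣ 66, reducing mod 11 gives s ≡ 40 ≡ 7 (mod 11).

Converse. If s ≡ 4 (mod 6) and s ≡ 7 (mod 11), then by the Chinese remainder theorem s ≡ 40 (mod 66). This is exactly s ≡ 40 (mod 66).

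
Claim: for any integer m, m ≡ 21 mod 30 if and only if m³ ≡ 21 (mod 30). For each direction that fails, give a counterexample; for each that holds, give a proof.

Forward direction. Suppose m ≡ 21 mod 30. Write m = 30j + 21. Then (30j + 21)³ = 27000j³ + 56700j² + 39690j + 9261 = 30(900j³ + 1890j² + 1323j + 308) + 21, so m³ ≡ 21 (mod 30).

Converse. Suppose m³ ≡ 21 (mod 30). The only residue r in {0, …, 29} with r³ ≡ 21 (mod 30) is r = 21, so m ≡ 21 (mod 30).

Both implications hold.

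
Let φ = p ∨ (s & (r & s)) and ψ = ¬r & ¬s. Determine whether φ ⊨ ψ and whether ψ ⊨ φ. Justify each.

Neither direction holds.

Forward direction. This fails. Under r = T, s = T, p = F, the left side is true but the right side is false.

Converse. This fails. Under r = F, s = F, p = F, the left side is false but the right side is true.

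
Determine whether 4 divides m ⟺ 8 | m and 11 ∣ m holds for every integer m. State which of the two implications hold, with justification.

Forward direction. This fails: take m = 4. Certainly 4 ∣ 4, but 8 ∤ 4.

Converse. Suppose 8 ∣ m and 11 ∣ m. Any common multiple of 8 and 11 is a multiple of their lcm; here gcd(8, 11) = 1, so lcm(8, 11) = 8·11 = 88, so 88 ∣ m. Since 4 ∣ 88, it follows that 4 ∣ m.

Only the reverse direction holds.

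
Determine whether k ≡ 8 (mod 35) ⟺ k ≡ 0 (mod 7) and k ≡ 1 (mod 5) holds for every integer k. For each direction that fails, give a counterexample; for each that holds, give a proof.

(⇒) This fails: k = 8 gives 8 ≡ 8 (mod 35) but 8 ≡ 1 (mod 7), so the conjunction on the right does not hold.

(⇐) This fails: k = 21 satisfies both congruences on the right (21 ≡ 0 mod 7 and 21 ≡ 1 mod 5) yet 21 ≡ 21 (mod 35), not 8.

Neither implication holds.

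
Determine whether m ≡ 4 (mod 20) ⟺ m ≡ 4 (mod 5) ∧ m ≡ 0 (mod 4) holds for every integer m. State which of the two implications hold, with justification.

Both implications hold.

(⇒) Suppose m ≡ 4 (mod 20); write m = 20j + 4. Since 5 ∣ 20, reducing mod 5 gives m ≡ 4 (mod 5); since 4 ∣ 20, reducing mod 4 gives m ≡ 4 ≡ 0 (mod 4).

(⇐) Conversely, if m ≡ 4 (mod 5) and m ≡ 0 (mod 4), then by the Chinese remainder theorem m ≡ 4 (mod 20). This is exactly m ≡ 4 (mod 20).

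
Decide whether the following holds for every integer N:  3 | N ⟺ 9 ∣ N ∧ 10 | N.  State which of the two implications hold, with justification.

[⇒] This fails: take N = 3. Certainly 3 ∣ 3, but 9 ∤ 3.

[⇐] Suppose 9 ∣ N and 10 ∣ N. Any common multiple of 9 and 10 is a multiple of their lcm; here gcd(9, 10) = 1, so lcm(9, 10) = 9·10 = 90, so 90 ∣ N. Since 3 ∣ 90, it follows that 3 ∣ N.

(⇒) fails; (⇐) holds.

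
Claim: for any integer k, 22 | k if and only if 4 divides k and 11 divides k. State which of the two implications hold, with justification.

[⇒] This fails: take k = 22. Certainly 22 ∣ 22, but 4 ∤ 22.

[⇐] Suppose 4 ∣ k and 11 ∣ k. Any common multiple of 4 and 11 is a multiple of their lcm; here gcd(4, 11) = 1, so lcm(4, 11) = 4·11 = 44, so 44 ∣ k. Since 22 ∣ 44, it follows that 22 ∣ k.

(⇒) fails; (⇐) holds.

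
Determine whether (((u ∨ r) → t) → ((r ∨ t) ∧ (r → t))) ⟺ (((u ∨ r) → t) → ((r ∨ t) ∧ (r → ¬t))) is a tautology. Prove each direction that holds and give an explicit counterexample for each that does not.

[⇒] This fails. Under t = T, r = T, u = F, the left side is true but the right side is false.

[⇐] Assume the antecedent. If u is true, the consequent reduces to true regardless of the other variables. If u is false, the antecedent forces (t = T, r = F, u = F) or (t = F, r = T, u = F), and the consequent holds there. Either way the consequent holds.

Only the reverse direction holds.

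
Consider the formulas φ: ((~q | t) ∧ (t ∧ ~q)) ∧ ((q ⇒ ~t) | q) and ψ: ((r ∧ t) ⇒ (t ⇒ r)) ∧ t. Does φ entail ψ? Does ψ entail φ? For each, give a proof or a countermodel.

(⟹) Assume the antecedent. If q is true, the antecedent cannot hold. If q is false, the antecedent forces (q = F, t = T, r = F) or (q = F, t = T, r = T), and ((r ∧ t) ⇒ (t ⇒ r)) ∧ t holds there. Either way ((r ∧ t) ⇒ (t ⇒ r)) ∧ t holds.

(⟸) This fails. Under q = T, t = T, r = F, the left side is false but the right side is true.

Not equivalent: only (⇒) holds.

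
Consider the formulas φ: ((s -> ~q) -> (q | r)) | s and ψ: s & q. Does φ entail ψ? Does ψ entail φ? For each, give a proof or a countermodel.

Forward direction. This fails. Under r = T, q = F, s = F, the left side is true but the right side is false.

Converse. Assume the antecedent. If r is true, ((s -> ~q) -> (q | r)) | s reduces to true regardless of the other variables. If r is false, the antecedent forces (r = F, q = T, s = T), and ((s -> ~q) -> (q | r)) | s holds there. Either way ((s -> ~q) -> (q | r)) | s holds.

Only the reverse direction holds.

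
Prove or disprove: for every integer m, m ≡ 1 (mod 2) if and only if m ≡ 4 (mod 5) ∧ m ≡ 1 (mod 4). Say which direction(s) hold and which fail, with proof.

Only the reverse direction holds.

(⟹) This fails: m = 1 gives 1 ≡ 1 (mod 2) but 1 ≡ 1 (mod 5), so the conjunction on the right does not hold.

(⟸) Conversely, if m ≡ 4 (mod 5) and m ≡ 1 (mod 4), then by the Chinese remainder theorem m ≡ 9 (mod 20). Since 9 ≡ 1 (mod 2) and 2 ∣ 20, we get m ≡ 1 (mod 2).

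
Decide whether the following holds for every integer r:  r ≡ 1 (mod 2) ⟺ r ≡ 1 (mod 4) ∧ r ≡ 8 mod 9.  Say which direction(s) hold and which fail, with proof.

[⇒] This fails: r = 1 gives 1 ≡ 1 (mod 2) but 1 ≡ 1 (mod 9), so the conjunction on the right does not hold.

[⇐] Conversely, if r ≡ 1 (mod 4) and r ≡ 8 (mod 9), then by the Chinese remainder theorem r ≡ 17 (mod 36). Since 17 ≡ 1 (mod 2) and 2 ∣ 36, we get r ≡ 1 (mod 2).

Not equivalent: only (⇐) holds.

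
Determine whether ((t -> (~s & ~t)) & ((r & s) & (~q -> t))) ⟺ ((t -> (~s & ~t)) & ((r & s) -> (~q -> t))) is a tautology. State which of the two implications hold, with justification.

(⟹) Assume the antecedent. If t is true, the antecedent cannot hold. If t is false, the antecedent forces (t = F, s = T, r = T, q = T), and the consequent holds there. Either way the consequent holds.

(⟸) This fails. Under t = F, s = F, r = F, q = F, the left side is false but the right side is true.

The forward direction holds; the converse fails.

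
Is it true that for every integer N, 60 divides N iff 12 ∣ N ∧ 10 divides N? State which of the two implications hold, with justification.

[⇒] If 60 ∣ N, write N = 60q. Since 60 = 5·12, N = 12·(5q), so 12 ∣ N; and since 60 = 6·10, N = 10·(6q), so 10 ∣ N.

[⇐] Suppose 12 ∣ N and 10 ∣ N. Any common multiple of 12 and 10 is a multiple of their lcm; here lcm(12, 10) = 12·10/gcd(12, 10) = 120/2 = 60, so 60 ∣ N.

Both directions hold.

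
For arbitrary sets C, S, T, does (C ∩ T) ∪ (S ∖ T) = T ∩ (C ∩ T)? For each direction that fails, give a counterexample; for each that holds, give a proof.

The sets are not equal: only the reverse inclusion holds.

(⊆) This inclusion fails. Take C = ∅, S = {1}, T = ∅; then 1 ∈ (C ∩ T) ∪ (S ∖ T) but 1 ∉ T ∩ (C ∩ T).

(⊇) Let x ∈ T ∩ (C ∩ T). Then either x ∈ C ∩ T and x ∉ S; or x ∈ C ∩ S ∩ T. In each case x ∈ (C ∩ T) ∪ (S ∖ T), so T ∩ (C ∩ T) ⊆ (C ∩ T) ∪ (S ∖ T).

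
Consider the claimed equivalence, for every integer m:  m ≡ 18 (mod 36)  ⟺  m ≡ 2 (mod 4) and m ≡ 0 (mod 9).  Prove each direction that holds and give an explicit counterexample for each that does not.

Both directions hold; the statement is true.

Forward direction. Suppose m ≡ 18 (mod 36); write m = 36j + 18. Since 4 ∣ 36, reducing mod 4 gives m ≡ 18 ≡ 2 (mod 4); since 9 ∣ 36, reducing mod 9 gives m ≡ 18 ≡ 0 (mod 9).

Converse. If m ≡ 2 (mod 4) and m ≡ 0 (mod 9), then by the Chinese remainder theorem m ≡ 18 (mod 36). This is exactly m ≡ 18 (mod 36).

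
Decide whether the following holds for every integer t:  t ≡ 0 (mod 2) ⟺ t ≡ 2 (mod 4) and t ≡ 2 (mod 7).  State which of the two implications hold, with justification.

(⇒) fails; (⇐) holds.

(⟸) If t ≡ 2 (mod 4) and t ≡ 2 (mod 7), then by the Chinese remainder theorem t ≡ 2 (mod 28). Since 2 ≡ 0 (mod 2) and 2 ∣ 28, we get t ≡ 0 (mod 2).

(⟹) This fails: t = 0 gives 0 ≡ 0 (mod 2) but 0 ≡ 0 (mod 4), so the conjunction on the right does not hold.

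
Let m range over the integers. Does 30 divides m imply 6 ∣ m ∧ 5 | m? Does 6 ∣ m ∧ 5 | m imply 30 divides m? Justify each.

(⇒) If 30 ∣ m, write m = 30q. Since 30 = 5·6, m = 6·(5q), so 6 ∣ m; and since 30 = 6·5, m = 5·(6q), so 5 ∣ m.

(⇐) Suppose 6 ∣ m and 5 ∣ m. Any common multiple of 6 and 5 is a multiple of their lcm; here gcd(6, 5) = 1, so lcm(6, 5) = 6·5 = 30, so 30 ∣ m.

Both implications hold.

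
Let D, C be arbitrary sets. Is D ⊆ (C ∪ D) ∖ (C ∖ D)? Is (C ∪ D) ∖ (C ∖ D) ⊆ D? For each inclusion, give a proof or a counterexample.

Both inclusions hold.

Forward inclusion. Let x ∈ D. Then either x ∈ D and x ∉ C; or x ∈ D ∩ C. In each case x ∈ (C ∪ D) ∖ (C ∖ D), so D ⊆ (C ∪ D) ∖ (C ∖ D).

Reverse inclusion. Let x ∈ (C ∪ D) ∖ (C ∖ D). Then either x ∈ D and x ∉ C; or x ∈ D ∩ C. In each case x ∈ D, so (C ∪ D) ∖ (C ∖ D) ⊆ D.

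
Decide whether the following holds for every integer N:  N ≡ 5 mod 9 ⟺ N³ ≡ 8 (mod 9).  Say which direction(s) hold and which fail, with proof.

Not equivalent: only (⇒) holds.

[⇒] Suppose N ≡ 5 mod 9. Write N = 9j + 5. Then (9j + 5)³ = 729j³ + 1215j² + 675j + 125 = 9(81j³ + 135j² + 75j + 13) + 8, so N³ ≡ 8 (mod 9).

[⇐] This fails: take N = 2. Then 2³ = 8 ≡ 8 (mod 9), yet 2 ≡ 2 (mod 9), not 5.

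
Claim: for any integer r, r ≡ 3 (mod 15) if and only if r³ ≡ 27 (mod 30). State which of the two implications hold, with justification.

(⇒) fails; (⇐) holds.

[⇒] This fails: take r = 18. Then 18 ≡ 3 (mod 15), but 18³ = 5832 ≡ 12 (mod 30), not 27.

[⇐] Conversely, the residues r modulo 30 with r³ ≡ 27 (mod 30) are exactly {3}, and each is ≡ 3 (mod 15).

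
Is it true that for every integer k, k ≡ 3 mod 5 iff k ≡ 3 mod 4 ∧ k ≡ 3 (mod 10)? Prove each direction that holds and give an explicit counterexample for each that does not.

Only the converse holds.

(⟹) This fails: k = 8 gives 8 ≡ 3 (mod 5) but 8 ≡ 0 (mod 4), so the conjunction on the right does not hold.

(⟸) Conversely, if k ≡ 3 (mod 4) and k ≡ 3 (mod 10), then by the Chinese remainder theorem k ≡ 3 (mod 20). Since 3 ≡ 3 (mod 5) and 5 ∣ 20, we get k ≡ 3 (mod 5).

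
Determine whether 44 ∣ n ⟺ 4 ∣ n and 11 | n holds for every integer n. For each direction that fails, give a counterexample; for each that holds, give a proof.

Equivalent; both directions hold.

(⟸) Suppose 4 ∣ n and 11 ∣ n. Any common multiple of 4 and 11 is a multiple of their lcm; here gcd(4, 11) = 1, so lcm(4, 11) = 4·11 = 44, so 44 ∣ n.

(⟹) If 44 ∣ n, write n = 44q. Since 44 = 11·4, n = 4·(11q), so 4 ∣ n; and since 44 = 4·11, n = 11·(4q), so 11 ∣ n.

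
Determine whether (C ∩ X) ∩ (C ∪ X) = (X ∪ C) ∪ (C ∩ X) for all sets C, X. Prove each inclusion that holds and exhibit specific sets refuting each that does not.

Forward inclusion. Let x ∈ (C ∩ X) ∩ (C ∪ X). Then x ∈ C ∩ X, from which x ∈ (X ∪ C) ∪ (C ∩ X).

Reverse inclusion. This inclusion fails. Take C = {1}, X = ∅; then 1 ∈ (X ∪ C) ∪ (C ∩ X) but 1 ∉ (C ∩ X) ∩ (C ∪ X).

(⊆) holds; (⊇) fails.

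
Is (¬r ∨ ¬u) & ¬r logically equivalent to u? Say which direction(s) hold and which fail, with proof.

(⇒) fails and (⇐) fails.

Forward direction. This fails. Under u = F, r = F, the left side is true but the right side is false.

Converse. This fails. Under u = T, r = T, the left side is false but the right side is true.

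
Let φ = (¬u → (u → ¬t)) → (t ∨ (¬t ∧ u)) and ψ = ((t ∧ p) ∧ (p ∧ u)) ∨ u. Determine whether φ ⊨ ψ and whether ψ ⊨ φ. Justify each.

(⇒) This fails. Under p = F, t = T, u = F, the left side is true but the right side is false.

(⇐) Assume the antecedent. If p is true, the antecedent forces (p = T, t = F, u = T) or (p = T, t = T, u = T), and the consequent holds there. If p is false, the antecedent forces (p = F, t = F, u = T) or (p = F, t = T, u = T), and the consequent holds there. Either way the consequent holds.

Only the converse holds.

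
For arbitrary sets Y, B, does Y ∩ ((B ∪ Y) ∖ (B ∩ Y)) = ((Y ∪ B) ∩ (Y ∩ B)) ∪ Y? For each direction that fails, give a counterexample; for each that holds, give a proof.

Forward inclusion. Let x ∈ Y ∩ ((B ∪ Y) ∖ (B ∩ Y)). Then x ∈ Y and x ∉ B, from which x ∈ ((Y ∪ B) ∩ (Y ∩ B)) ∪ Y.

Reverse inclusion. This inclusion fails. Take Y = {1}, B = {1}; then 1 ∈ ((Y ∪ B) ∩ (Y ∩ B)) ∪ Y but 1 ∉ Y ∩ ((B ∪ Y) ∖ (B ∩ Y)).

Only the forward inclusion holds.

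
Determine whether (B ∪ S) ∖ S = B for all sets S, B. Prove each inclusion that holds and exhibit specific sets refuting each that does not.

(⟹) Let x ∈ (B ∪ S) ∖ S. Then x ∈ B and x ∉ S, from which x ∈ B.

(⟸) This inclusion fails. Take S = {1}, B = {1}; then 1 ∈ B but 1 ∉ (B ∪ S) ∖ S.

The sets are not equal: only the forward inclusion holds.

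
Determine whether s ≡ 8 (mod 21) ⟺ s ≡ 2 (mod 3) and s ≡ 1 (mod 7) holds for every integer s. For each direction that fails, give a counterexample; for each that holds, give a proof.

(⟹) Suppose s ≡ 8 (mod 21); write s = 21j + 8. Since 3 ∣ 21, reducing mod 3 gives s ≡ 8 ≡ 2 (mod 3); since 7 ∣ 21, reducing mod 7 gives s ≡ 8 ≡ 1 (mod 7).

(⟸) Conversely, if s ≡ 2 (mod 3) and s ≡ 1 (mod 7), then by the Chinese remainder theorem s ≡ 8 (mod 21). This is exactly s ≡ 8 (mod 21).

Equivalent; both directions hold.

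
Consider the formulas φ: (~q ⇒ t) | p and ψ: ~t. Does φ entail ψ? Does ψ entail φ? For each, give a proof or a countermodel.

Neither direction holds.

(→) This fails. Under t = T, q = F, p = F, the left side is true but the right side is false.

(←) This fails. Under t = F, q = F, p = F, the left side is false but the right side is true.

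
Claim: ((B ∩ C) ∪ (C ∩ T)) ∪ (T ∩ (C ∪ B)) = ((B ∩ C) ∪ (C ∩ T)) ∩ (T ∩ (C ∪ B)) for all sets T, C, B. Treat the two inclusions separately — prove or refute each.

Forward inclusion. This inclusion fails. Take T = {1}, C = ∅, B = {1}; then 1 ∈ ((B ∩ C) ∪ (C ∩ T)) ∪ (T ∩ (C ∪ B)) but 1 ∉ ((B ∩ C) ∪ (C ∩ T)) ∩ (T ∩ (C ∪ B)).

Reverse inclusion. Let x ∈ ((B ∩ C) ∪ (C ∩ T)) ∩ (T ∩ (C ∪ B)). Then either x ∈ T ∩ C and x ∉ B; or x ∈ T ∩ C ∩ B. In each case x ∈ ((B ∩ C) ∪ (C ∩ T)) ∪ (T ∩ (C ∪ B)), so ((B ∩ C) ∪ (C ∩ T)) ∩ (T ∩ (C ∪ B)) ⊆ ((B ∩ C) ∪ (C ∩ T)) ∪ (T ∩ (C ∪ B)).

Only the reverse inclusion holds.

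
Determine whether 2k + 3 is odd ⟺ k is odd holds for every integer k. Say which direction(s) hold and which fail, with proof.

Not equivalent: only (⇐) holds.

(⟹) This fails: take k = 6. Then 2k + 3 = 15, which is odd, yet k = 6 is even, not odd.

(⟸) Suppose k is odd. Since 2 is even, 2k is even for every k, so 2k + 3 has the same parity as 3, which is odd. Hence 2k + 3 is odd.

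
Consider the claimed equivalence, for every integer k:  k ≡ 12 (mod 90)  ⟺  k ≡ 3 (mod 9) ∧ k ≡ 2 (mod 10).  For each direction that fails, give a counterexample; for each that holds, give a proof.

(→) Suppose k ≡ 12 (mod 90); write k = 90j + 12. Since 9 ∣ 90, reducing mod 9 gives k ≡ 12 ≡ 3 (mod 9); since 10 ∣ 90, reducing mod 10 gives k ≡ 12 ≡ 2 (mod 10).

(←) Conversely, if k ≡ 3 (mod 9) and k ≡ 2 (mod 10), then by the Chinese remainder theorem k ≡ 12 (mod 90). This is exactly k ≡ 12 (mod 90).

Both directions hold.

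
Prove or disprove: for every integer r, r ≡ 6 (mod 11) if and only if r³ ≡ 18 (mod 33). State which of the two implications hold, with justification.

(⟹) This fails: take r = 17. Then 17 ≡ 6 (mod 11), but 17³ = 4913 ≡ 29 (mod 33), not 18.

(⟸) Conversely, the residues r modulo 33 with r³ ≡ 18 (mod 33) are exactly {6}, and each is ≡ 6 (mod 11).

Only the converse holds.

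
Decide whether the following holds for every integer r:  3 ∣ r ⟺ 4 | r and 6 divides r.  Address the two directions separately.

(⟸) Suppose 4 ∣ r and 6 ∣ r. Any common multiple of 4 and 6 is a multiple of their lcm; here lcm(4, 6) = 4·6/gcd(4, 6) = 24/2 = 12, so 12 ∣ r. Since 3 ∣ 12, it follows that 3 ∣ r.

(⟹) This fails: take r = 3. Certainly 3 ∣ 3, but 4 ∤ 3.

Only the converse holds.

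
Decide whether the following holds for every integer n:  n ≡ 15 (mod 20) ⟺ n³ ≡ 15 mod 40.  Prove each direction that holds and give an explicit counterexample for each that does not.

(⇒) This fails: take n = 35. Then 35 ≡ 15 (mod 20), but 35³ = 42875 ≡ 35 (mod 40), not 15.

(⇐) Conversely, the residues r modulo 40 with r³ ≡ 15 (mod 40) are exactly {15}, and each is ≡ 15 (mod 20).

Only the reverse direction holds.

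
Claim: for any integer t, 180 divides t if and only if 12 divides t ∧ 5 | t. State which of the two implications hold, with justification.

(⇒) holds; (⇐) fails.

(⟸) This fails: take t = 60. Both 12 ∣ 60 and 5 ∣ 60, yet 60 is not a multiple of 180 (since 60 = 0·180 + 60), so 180 ∤ 60.

(⟹) If 180 ∣ t, write t = 180q. Since 180 = 15·12, t = 12·(15q), so 12 ∣ t; and since 180 = 36·5, t = 5·(36q), so 5 ∣ t.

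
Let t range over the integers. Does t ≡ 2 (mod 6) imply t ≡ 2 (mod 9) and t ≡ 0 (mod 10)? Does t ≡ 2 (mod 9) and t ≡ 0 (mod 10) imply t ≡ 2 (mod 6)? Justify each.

(←) If t ≡ 2 (mod 9) and t ≡ 0 (mod 10), then by the Chinese remainder theorem t ≡ 20 (mod 90). Since 20 ≡ 2 (mod 6) and 6 ∣ 90, we get t ≡ 2 (mod 6).

(→) This fails: t = 32 gives 32 ≡ 2 (mod 6) but 32 ≡ 5 (mod 9), so the conjunction on the right does not hold.

Only the reverse direction holds.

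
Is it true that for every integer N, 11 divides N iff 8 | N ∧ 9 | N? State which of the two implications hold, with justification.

Forward direction. This fails: take N = 11. Certainly 11 ∣ 11, but 8 ∤ 11.

Converse. This fails: take N = 72. Both 8 ∣ 72 and 9 ∣ 72, yet 72 is not a multiple of 11 (since 72 = 6·11 + 6), so 11 ∤ 72.

Neither implication holds.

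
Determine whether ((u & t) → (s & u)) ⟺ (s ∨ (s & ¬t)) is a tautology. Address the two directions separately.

[⇒] This fails. Under s = F, t = F, u = F, the left side is true but the right side is false.

[⇐] Assume the antecedent. If s is true, (u & t) → (s & u) reduces to true regardless of the other variables. If s is false, the antecedent cannot hold. Either way (u & t) → (s & u) holds.

(⇒) fails; (⇐) holds.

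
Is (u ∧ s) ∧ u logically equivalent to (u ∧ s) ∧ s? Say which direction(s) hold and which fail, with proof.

(⇒) Assume the antecedent. If s is true, the antecedent forces (s = T, u = T), and (u ∧ s) ∧ s holds there. If s is false, the antecedent cannot hold. Either way (u ∧ s) ∧ s holds.

(⇐) Assume the antecedent. If s is true, the antecedent forces (s = T, u = T), and (u ∧ s) ∧ u holds there. If s is false, the antecedent cannot hold. Either way (u ∧ s) ∧ u holds.

The biconditional holds.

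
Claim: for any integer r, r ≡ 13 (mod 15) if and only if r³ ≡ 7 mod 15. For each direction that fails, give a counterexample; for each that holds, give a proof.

Both directions hold.

[⇒] Suppose r ≡ 13 (mod 15). Write r = 15j + 13. Then (15j + 13)³ = 3375j³ + 8775j² + 7605j + 2197 = 15(225j³ + 585j² + 507j + 146) + 7, so r³ ≡ 7 (mod 15).

[⇐] Conversely, suppose r³ ≡ 7 (mod 15). The only residue r in {0, …, 14} with r³ ≡ 7 (mod 15) is r = 13, so r ≡ 13 (mod 15).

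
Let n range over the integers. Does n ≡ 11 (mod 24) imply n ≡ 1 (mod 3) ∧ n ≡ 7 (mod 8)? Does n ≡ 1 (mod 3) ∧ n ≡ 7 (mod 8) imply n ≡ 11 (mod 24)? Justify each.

[⇒] This fails: n = 11 gives 11 ≡ 11 (mod 24) but 11 ≡ 2 (mod 3), so the conjunction on the right does not hold.

[⇐] This fails: n = 7 satisfies both congruences on the right (7 ≡ 1 mod 3 and 7 ≡ 7 mod 8) yet 7 ≡ 7 (mod 24), not 11.

Neither implication holds.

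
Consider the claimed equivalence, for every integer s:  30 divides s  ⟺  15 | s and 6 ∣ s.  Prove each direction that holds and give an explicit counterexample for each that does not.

Forward direction. If 30 ∣ s, write s = 30q. Since 30 = 2·15, s = 15·(2q), so 15 ∣ s; and since 30 = 5·6, s = 6·(5q), so 6 ∣ s.

Converse. Suppose 15 ∣ s and 6 ∣ s. Any common multiple of 15 and 6 is a multiple of their lcm; here lcm(15, 6) = 15·6/gcd(15, 6) = 90/3 = 30, so 30 ∣ s.

The biconditional holds.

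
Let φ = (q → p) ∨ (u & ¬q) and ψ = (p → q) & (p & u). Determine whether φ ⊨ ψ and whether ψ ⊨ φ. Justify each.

Not equivalent: only (⇐) holds.

(⟸) Assume the antecedent. If p is true, (q → p) ∨ (u & ¬q) reduces to true regardless of the other variables. If p is false, the antecedent cannot hold. Either way (q → p) ∨ (u & ¬q) holds.

(⟹) This fails. Under p = F, u = F, q = F, the left side is true but the right side is false.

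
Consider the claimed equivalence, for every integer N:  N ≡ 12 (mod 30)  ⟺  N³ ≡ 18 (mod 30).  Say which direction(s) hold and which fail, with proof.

(→) Suppose N ≡ 12 (mod 30). Write N = 30j + 12. Then (30j + 12)³ = 27000j³ + 32400j² + 12960j + 1728 = 30(900j³ + 1080j² + 432j + 57) + 18, so N³ ≡ 18 (mod 30).

(←) Conversely, suppose N³ ≡ 18 (mod 30). The only residue r in {0, …, 29} with r³ ≡ 18 (mod 30) is r = 12, so N ≡ 12 (mod 30).

Both implications hold.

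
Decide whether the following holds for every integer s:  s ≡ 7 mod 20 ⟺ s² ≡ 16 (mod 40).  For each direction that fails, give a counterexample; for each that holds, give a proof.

(→) This fails: take s = 7. Then 7 ≡ 7 (mod 20), but 7² = 49 ≡ 9 (mod 40), not 16.

(←) This fails: take s = 4. Then 4² = 16 ≡ 16 (mod 40), yet 4 ≡ 4 (mod 20), not 7.

(⇒) fails and (⇐) fails.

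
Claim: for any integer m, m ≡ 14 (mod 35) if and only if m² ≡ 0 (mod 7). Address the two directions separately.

Only the forward direction holds.

Forward direction. Suppose m ≡ 14 (mod 35). Then m² ≡ 14² = 196 (mod 35), and since 7 ∣ 35, also m² ≡ 0 (mod 7).

Converse. This fails: take m = 0. Then 0² = 0 ≡ 0 (mod 7), yet 0 ≡ 0 (mod 35), not 14.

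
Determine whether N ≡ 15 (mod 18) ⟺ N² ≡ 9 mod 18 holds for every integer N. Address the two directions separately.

Only the forward direction holds.

(⇒) Suppose N ≡ 15 (mod 18). Write N = 18j + 15. Then (18j + 15)² = 324j² + 540j + 225 = 18(18j² + 30j + 12) + 9, so N² ≡ 9 (mod 18).

(⇐) This fails: take N = 3. Then 3² = 9 ≡ 9 (mod 18), yet 3 ≡ 3 (mod 18), not 15.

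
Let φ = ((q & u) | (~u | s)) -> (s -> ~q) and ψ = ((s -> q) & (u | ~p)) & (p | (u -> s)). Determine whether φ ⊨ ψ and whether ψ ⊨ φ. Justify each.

Forward direction. This fails. Under p = T, q = F, s = F, u = F, the left side is true but the right side is false.

Converse. This fails. Under p = F, q = T, s = T, u = F, the left side is false but the right side is true.

Neither direction holds.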